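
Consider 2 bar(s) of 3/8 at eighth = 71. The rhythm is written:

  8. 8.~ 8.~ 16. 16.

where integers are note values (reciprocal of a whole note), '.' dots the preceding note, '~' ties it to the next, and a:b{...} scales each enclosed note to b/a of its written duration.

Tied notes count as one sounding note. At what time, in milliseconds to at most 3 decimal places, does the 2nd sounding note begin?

1. 0.0ms @ 0 + 1267.606ms (3/2)
2. 1267.606ms @ 3/2 + 3169.014ms (15/4)
3. 4436.62ms @ 21/4 + 633.803ms (3/4)

note 2 onset = 3/2b = 1267.606ms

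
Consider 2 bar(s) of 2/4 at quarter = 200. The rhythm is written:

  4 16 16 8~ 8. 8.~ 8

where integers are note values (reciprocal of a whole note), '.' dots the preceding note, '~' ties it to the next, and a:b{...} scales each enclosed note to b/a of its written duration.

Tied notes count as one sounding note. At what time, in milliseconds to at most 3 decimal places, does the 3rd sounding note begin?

note 3 onset = 5/4b = 375.0ms

1. 0.0ms @ 0 + 300.0ms (1)
2. 300.0ms @ 1 + 75.0ms (1/4)
3. 375.0ms @ 5/4 + 75.0ms (1/4)
4. 450.0ms @ 3/2 + 375.0ms (5/4)
5. 825.0ms @ 11/4 + 375.0ms (5/4)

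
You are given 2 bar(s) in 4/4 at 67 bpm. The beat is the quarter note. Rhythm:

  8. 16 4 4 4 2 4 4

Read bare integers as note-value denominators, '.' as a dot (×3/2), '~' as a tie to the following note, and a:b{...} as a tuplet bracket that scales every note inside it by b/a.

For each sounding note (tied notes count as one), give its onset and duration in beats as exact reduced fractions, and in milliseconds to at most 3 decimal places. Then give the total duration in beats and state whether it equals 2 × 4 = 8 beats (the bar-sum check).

1) 0.0ms=0b +671.642ms=3/4b
2) 671.642ms=3/4b +223.881ms=1/4b
3) 895.522ms=1b +895.522ms=1b
4) 1791.045ms=2b +895.522ms=1b
5) 2686.567ms=3b +895.522ms=1b
6) 3582.09ms=4b +1791.045ms=2b
7) 5373.134ms=6b +895.522ms=1b
8) 6268.657ms=7b +895.522ms=1b
Σ=8b of 8 (67bpm 4/4) — PASS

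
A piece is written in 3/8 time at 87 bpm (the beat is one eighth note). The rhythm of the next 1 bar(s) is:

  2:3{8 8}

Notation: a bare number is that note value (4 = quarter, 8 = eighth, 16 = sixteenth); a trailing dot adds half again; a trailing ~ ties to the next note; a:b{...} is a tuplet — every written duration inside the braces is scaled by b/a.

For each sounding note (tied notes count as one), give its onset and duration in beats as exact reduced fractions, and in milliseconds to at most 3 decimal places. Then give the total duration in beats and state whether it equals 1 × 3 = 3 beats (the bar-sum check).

1) 0.0ms=0b +1034.483ms=3/2b
2) 1034.483ms=3/2b +1034.483ms=3/2b
Σ=3b of 3 (87bpm 3/8) — PASS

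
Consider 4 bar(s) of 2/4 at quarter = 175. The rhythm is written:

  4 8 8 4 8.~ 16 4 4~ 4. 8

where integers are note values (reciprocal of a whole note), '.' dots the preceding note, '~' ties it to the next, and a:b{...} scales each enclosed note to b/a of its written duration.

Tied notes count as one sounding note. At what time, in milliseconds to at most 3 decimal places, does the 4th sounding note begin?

1. 0.0ms @ 0 + 342.857ms (1)
2. 342.857ms @ 1 + 171.429ms (1/2)
3. 514.286ms @ 3/2 + 171.429ms (1/2)
4. 685.714ms @ 2 + 342.857ms (1)
5. 1028.571ms @ 3 + 342.857ms (1)
6. 1371.429ms @ 4 + 342.857ms (1)
7. 1714.286ms @ 5 + 857.143ms (5/2)
8. 2571.429ms @ 15/2 + 171.429ms (1/2)

note 4 onset = 2b = 685.714ms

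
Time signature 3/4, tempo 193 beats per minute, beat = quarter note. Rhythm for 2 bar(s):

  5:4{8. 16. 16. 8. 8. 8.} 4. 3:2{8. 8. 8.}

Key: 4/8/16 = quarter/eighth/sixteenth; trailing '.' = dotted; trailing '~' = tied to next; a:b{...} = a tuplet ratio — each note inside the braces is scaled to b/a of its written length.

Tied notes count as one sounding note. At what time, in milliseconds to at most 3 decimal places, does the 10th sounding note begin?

1. 0.0ms @ 0 + 186.528ms (3/5)
2. 186.528ms @ 3/5 + 93.264ms (3/10)
3. 279.793ms @ 9/10 + 93.264ms (3/10)
4. 373.057ms @ 6/5 + 186.528ms (3/5)
5. 559.585ms @ 9/5 + 186.528ms (3/5)
6. 746.114ms @ 12/5 + 186.528ms (3/5)
7. 932.642ms @ 3 + 466.321ms (3/2)
8. 1398.964ms @ 9/2 + 155.44ms (1/2)
9. 1554.404ms @ 5 + 155.44ms (1/2)
10. 1709.845ms @ 11/2 + 155.44ms (1/2)

note 10 onset = 11/2b = 1709.845ms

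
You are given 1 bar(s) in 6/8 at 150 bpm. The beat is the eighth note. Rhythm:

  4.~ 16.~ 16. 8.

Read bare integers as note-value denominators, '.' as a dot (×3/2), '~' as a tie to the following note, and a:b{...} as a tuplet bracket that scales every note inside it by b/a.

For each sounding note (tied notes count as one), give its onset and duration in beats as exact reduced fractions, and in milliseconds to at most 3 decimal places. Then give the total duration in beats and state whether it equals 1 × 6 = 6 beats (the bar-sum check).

1) 0.0ms=0b +1800.0ms=9/2b
2) 1800.0ms=9/2b +600.0ms=3/2b
Σ=6b of 6 (150bpm 6/8) — PASS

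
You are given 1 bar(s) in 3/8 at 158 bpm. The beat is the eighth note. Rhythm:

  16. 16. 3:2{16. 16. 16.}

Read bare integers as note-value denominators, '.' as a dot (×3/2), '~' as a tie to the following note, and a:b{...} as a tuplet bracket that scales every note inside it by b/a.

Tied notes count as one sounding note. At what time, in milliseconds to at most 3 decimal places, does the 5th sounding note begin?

1. 0.0ms @ 0 + 284.81ms (3/4)
2. 284.81ms @ 3/4 + 284.81ms (3/4)
3. 569.62ms @ 3/2 + 189.873ms (1/2)
4. 759.494ms @ 2 + 189.873ms (1/2)
5. 949.367ms @ 5/2 + 189.873ms (1/2)

note 5 onset = 5/2b = 949.367ms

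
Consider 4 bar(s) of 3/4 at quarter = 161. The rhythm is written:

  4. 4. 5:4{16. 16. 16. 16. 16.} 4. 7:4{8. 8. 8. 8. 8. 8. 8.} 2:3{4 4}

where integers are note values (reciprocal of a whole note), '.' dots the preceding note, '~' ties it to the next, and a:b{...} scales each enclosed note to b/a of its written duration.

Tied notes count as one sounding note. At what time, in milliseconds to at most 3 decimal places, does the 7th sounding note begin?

note 7 onset = 21/5b = 1565.217ms

1. 0.0ms @ 0 + 559.006ms (3/2)
2. 559.006ms @ 3/2 + 559.006ms (3/2)
3. 1118.012ms @ 3 + 111.801ms (3/10)
4. 1229.814ms @ 33/10 + 111.801ms (3/10)
5. 1341.615ms @ 18/5 + 111.801ms (3/10)
6. 1453.416ms @ 39/10 + 111.801ms (3/10)
7. 1565.217ms @ 21/5 + 111.801ms (3/10)
8. 1677.019ms @ 9/2 + 559.006ms (3/2)
9. 2236.025ms @ 6 + 159.716ms (3/7)
10. 2395.741ms @ 45/7 + 159.716ms (3/7)
11. 2555.457ms @ 48/7 + 159.716ms (3/7)
12. 2715.173ms @ 51/7 + 159.716ms (3/7)
13. 2874.889ms @ 54/7 + 159.716ms (3/7)
14. 3034.605ms @ 57/7 + 159.716ms (3/7)
15. 3194.321ms @ 60/7 + 159.716ms (3/7)
16. 3354.037ms @ 9 + 559.006ms (3/2)
17. 3913.043ms @ 21/2 + 559.006ms (3/2)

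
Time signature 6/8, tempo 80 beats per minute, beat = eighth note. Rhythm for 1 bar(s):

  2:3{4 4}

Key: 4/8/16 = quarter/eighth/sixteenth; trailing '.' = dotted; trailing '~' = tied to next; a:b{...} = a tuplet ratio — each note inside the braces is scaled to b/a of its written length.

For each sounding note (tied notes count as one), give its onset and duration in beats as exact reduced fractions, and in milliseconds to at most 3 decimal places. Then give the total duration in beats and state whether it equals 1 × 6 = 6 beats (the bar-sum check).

1) 0.0ms=0b +2250.0ms=3b
2) 2250.0ms=3b +2250.0ms=3b
Σ=6b of 6 (80bpm 6/8) — PASS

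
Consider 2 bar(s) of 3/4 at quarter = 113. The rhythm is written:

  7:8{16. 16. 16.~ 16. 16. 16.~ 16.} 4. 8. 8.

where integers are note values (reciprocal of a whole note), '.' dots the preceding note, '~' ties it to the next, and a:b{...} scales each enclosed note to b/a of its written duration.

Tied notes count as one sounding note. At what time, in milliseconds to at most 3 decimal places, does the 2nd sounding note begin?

note 2 onset = 3/7b = 227.56ms

1. 0.0ms @ 0 + 227.56ms (3/7)
2. 227.56ms @ 3/7 + 227.56ms (3/7)
3. 455.12ms @ 6/7 + 455.12ms (6/7)
4. 910.24ms @ 12/7 + 227.56ms (3/7)
5. 1137.8ms @ 15/7 + 455.12ms (6/7)
6. 1592.92ms @ 3 + 796.46ms (3/2)
7. 2389.381ms @ 9/2 + 398.23ms (3/4)
8. 2787.611ms @ 21/4 + 398.23ms (3/4)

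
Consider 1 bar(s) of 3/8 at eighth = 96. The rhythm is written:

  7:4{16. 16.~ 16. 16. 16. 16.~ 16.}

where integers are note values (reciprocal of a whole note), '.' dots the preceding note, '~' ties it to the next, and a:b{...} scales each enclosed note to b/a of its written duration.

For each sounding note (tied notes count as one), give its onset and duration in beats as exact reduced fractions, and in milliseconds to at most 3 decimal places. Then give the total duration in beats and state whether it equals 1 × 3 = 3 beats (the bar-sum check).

1) 0.0ms=0b +267.857ms=3/7b
2) 267.857ms=3/7b +535.714ms=6/7b
3) 803.571ms=9/7b +267.857ms=3/7b
4) 1071.429ms=12/7b +267.857ms=3/7b
5) 1339.286ms=15/7b +535.714ms=6/7b
Σ=3b of 3 (96bpm 3/8) — PASS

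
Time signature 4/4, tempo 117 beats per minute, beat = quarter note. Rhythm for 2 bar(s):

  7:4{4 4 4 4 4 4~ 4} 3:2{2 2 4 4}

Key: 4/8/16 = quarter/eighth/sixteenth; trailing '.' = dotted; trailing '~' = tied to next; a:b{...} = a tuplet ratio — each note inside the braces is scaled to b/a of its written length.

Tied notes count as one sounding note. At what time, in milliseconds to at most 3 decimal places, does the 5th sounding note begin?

1. 0.0ms @ 0 + 293.04ms (4/7)
2. 293.04ms @ 4/7 + 293.04ms (4/7)
3. 586.081ms @ 8/7 + 293.04ms (4/7)
4. 879.121ms @ 12/7 + 293.04ms (4/7)
5. 1172.161ms @ 16/7 + 293.04ms (4/7)
6. 1465.201ms @ 20/7 + 586.081ms (8/7)
7. 2051.282ms @ 4 + 683.761ms (4/3)
8. 2735.043ms @ 16/3 + 683.761ms (4/3)
9. 3418.803ms @ 20/3 + 341.88ms (2/3)
10. 3760.684ms @ 22/3 + 341.88ms (2/3)

note 5 onset = 16/7b = 1172.161ms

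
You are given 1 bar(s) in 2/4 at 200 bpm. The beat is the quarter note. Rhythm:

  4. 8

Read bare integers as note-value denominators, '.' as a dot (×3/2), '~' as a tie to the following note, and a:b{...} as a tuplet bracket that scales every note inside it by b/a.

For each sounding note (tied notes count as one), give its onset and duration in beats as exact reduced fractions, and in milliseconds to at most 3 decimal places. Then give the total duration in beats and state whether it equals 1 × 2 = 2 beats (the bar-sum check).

1) 0.0ms=0b +450.0ms=3/2b
2) 450.0ms=3/2b +150.0ms=1/2b
Σ=2b of 2 (200bpm 2/4) — PASS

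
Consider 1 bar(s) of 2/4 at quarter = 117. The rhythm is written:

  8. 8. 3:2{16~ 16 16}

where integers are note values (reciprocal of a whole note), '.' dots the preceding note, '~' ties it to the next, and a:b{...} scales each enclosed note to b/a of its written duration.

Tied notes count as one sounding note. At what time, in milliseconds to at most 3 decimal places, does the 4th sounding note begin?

note 4 onset = 11/6b = 940.171ms

1. 0.0ms @ 0 + 384.615ms (3/4)
2. 384.615ms @ 3/4 + 384.615ms (3/4)
3. 769.231ms @ 3/2 + 170.94ms (1/3)
4. 940.171ms @ 11/6 + 85.47ms (1/6)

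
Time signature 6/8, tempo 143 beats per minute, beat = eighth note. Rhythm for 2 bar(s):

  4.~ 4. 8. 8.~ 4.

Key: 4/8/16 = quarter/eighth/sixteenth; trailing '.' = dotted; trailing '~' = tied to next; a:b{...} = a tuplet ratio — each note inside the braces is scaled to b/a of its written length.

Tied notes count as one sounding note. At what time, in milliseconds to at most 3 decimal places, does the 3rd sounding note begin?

1. 0.0ms @ 0 + 2517.483ms (6)
2. 2517.483ms @ 6 + 629.371ms (3/2)
3. 3146.853ms @ 15/2 + 1888.112ms (9/2)

note 3 onset = 15/2b = 3146.853ms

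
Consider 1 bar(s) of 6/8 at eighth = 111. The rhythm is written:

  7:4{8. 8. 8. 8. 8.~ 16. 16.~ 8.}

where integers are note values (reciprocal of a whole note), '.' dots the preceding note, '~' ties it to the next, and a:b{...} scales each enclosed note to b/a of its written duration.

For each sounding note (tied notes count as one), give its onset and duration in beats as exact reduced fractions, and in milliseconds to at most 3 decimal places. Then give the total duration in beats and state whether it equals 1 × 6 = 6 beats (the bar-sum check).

1) 0.0ms=0b +463.32ms=6/7b
2) 463.32ms=6/7b +463.32ms=6/7b
3) 926.641ms=12/7b +463.32ms=6/7b
4) 1389.961ms=18/7b +463.32ms=6/7b
5) 1853.282ms=24/7b +694.981ms=9/7b
6) 2548.263ms=33/7b +694.981ms=9/7b
Σ=6b of 6 (111bpm 6/8) — PASS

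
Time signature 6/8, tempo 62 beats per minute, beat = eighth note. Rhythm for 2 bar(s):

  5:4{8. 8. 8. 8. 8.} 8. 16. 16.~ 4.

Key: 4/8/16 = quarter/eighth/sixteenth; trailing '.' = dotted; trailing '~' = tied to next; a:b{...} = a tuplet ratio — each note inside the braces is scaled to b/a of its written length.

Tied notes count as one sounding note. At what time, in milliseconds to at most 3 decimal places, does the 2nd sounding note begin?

1. 0.0ms @ 0 + 1161.29ms (6/5)
2. 1161.29ms @ 6/5 + 1161.29ms (6/5)
3. 2322.581ms @ 12/5 + 1161.29ms (6/5)
4. 3483.871ms @ 18/5 + 1161.29ms (6/5)
5. 4645.161ms @ 24/5 + 1161.29ms (6/5)
6. 5806.452ms @ 6 + 1451.613ms (3/2)
7. 7258.065ms @ 15/2 + 725.806ms (3/4)
8. 7983.871ms @ 33/4 + 3629.032ms (15/4)

note 2 onset = 6/5b = 1161.29ms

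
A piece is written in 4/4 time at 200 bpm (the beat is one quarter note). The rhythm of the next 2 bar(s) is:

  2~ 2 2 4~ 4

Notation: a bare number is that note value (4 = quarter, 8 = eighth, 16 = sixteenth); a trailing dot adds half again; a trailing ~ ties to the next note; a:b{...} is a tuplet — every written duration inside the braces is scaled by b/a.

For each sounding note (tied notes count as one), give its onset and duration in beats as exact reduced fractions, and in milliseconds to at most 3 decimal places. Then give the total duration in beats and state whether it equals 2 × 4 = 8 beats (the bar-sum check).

1) 0.0ms=0b +1200.0ms=4b
2) 1200.0ms=4b +600.0ms=2b
3) 1800.0ms=6b +600.0ms=2b
Σ=8b of 8 (200bpm 4/4) — PASS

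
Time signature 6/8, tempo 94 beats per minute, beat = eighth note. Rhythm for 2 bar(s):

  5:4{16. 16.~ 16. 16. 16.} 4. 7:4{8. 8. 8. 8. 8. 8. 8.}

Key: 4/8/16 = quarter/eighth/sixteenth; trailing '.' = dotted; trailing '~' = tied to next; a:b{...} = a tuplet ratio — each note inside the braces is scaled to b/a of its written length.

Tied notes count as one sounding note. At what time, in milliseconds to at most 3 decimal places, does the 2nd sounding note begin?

1. 0.0ms @ 0 + 382.979ms (3/5)
2. 382.979ms @ 3/5 + 765.957ms (6/5)
3. 1148.936ms @ 9/5 + 382.979ms (3/5)
4. 1531.915ms @ 12/5 + 382.979ms (3/5)
5. 1914.894ms @ 3 + 1914.894ms (3)
6. 3829.787ms @ 6 + 547.112ms (6/7)
7. 4376.9ms @ 48/7 + 547.112ms (6/7)
8. 4924.012ms @ 54/7 + 547.112ms (6/7)
9. 5471.125ms @ 60/7 + 547.112ms (6/7)
10. 6018.237ms @ 66/7 + 547.112ms (6/7)
11. 6565.35ms @ 72/7 + 547.112ms (6/7)
12. 7112.462ms @ 78/7 + 547.112ms (6/7)

note 2 onset = 3/5b = 382.979ms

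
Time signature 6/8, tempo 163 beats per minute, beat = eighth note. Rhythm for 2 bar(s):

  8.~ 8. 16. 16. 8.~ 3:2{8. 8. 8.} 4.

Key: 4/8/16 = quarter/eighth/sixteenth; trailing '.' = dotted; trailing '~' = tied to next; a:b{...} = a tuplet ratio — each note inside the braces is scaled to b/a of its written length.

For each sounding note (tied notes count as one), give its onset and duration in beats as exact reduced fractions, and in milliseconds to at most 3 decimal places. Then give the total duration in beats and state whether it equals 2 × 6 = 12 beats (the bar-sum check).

1) 0.0ms=0b +1104.294ms=3b
2) 1104.294ms=3b +276.074ms=3/4b
3) 1380.368ms=15/4b +276.074ms=3/4b
4) 1656.442ms=9/2b +920.245ms=5/2b
5) 2576.687ms=7b +368.098ms=1b
6) 2944.785ms=8b +368.098ms=1b
7) 3312.883ms=9b +1104.294ms=3b
Σ=12b of 12 (163bpm 6/8) — PASS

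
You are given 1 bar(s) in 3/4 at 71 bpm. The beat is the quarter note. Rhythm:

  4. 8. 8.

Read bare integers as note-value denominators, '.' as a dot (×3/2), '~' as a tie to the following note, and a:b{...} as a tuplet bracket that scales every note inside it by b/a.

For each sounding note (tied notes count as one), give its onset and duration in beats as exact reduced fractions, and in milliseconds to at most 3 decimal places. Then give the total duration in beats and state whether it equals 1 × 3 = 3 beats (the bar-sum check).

1) 0.0ms=0b +1267.606ms=3/2b
2) 1267.606ms=3/2b +633.803ms=3/4b
3) 1901.408ms=9/4b +633.803ms=3/4b
Σ=3b of 3 (71bpm 3/4) — PASS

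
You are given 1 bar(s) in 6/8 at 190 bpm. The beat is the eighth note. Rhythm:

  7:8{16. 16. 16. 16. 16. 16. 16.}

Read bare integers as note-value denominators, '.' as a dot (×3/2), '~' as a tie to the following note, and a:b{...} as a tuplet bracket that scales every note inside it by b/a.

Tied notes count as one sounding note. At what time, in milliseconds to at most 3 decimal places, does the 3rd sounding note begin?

note 3 onset = 12/7b = 541.353ms

1. 0.0ms @ 0 + 270.677ms (6/7)
2. 270.677ms @ 6/7 + 270.677ms (6/7)
3. 541.353ms @ 12/7 + 270.677ms (6/7)
4. 812.03ms @ 18/7 + 270.677ms (6/7)
5. 1082.707ms @ 24/7 + 270.677ms (6/7)
6. 1353.383ms @ 30/7 + 270.677ms (6/7)
7. 1624.06ms @ 36/7 + 270.677ms (6/7)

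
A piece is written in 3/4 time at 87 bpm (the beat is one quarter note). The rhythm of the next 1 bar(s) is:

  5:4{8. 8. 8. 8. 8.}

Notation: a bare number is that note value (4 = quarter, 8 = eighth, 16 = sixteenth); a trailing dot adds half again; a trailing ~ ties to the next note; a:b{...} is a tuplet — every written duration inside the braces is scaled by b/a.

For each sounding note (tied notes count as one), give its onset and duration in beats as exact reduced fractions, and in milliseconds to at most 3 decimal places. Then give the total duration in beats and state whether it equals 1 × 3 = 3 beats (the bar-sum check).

1) 0.0ms=0b +413.793ms=3/5b
2) 413.793ms=3/5b +413.793ms=3/5b
3) 827.586ms=6/5b +413.793ms=3/5b
4) 1241.379ms=9/5b +413.793ms=3/5b
5) 1655.172ms=12/5b +413.793ms=3/5b
Σ=3b of 3 (87bpm 3/4) — PASS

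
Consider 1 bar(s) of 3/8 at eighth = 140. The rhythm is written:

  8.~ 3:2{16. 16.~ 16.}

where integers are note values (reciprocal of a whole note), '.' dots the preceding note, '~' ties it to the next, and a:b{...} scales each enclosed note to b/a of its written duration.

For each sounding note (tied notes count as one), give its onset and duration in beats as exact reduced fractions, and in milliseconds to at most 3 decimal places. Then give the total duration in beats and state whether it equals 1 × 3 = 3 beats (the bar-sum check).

1) 0.0ms=0b +857.143ms=2b
2) 857.143ms=2b +428.571ms=1b
Σ=3b of 3 (140bpm 3/8) — PASS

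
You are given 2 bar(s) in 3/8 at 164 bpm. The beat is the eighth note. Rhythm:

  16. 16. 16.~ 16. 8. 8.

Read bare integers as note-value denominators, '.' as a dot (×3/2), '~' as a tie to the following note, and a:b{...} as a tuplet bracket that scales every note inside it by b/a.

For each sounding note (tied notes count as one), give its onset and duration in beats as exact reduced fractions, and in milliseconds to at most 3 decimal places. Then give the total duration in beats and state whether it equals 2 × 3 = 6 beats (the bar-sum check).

1) 0.0ms=0b +274.39ms=3/4b
2) 274.39ms=3/4b +274.39ms=3/4b
3) 548.78ms=3/2b +548.78ms=3/2b
4) 1097.561ms=3b +548.78ms=3/2b
5) 1646.341ms=9/2b +548.78ms=3/2b
Σ=6b of 6 (164bpm 3/8) — PASS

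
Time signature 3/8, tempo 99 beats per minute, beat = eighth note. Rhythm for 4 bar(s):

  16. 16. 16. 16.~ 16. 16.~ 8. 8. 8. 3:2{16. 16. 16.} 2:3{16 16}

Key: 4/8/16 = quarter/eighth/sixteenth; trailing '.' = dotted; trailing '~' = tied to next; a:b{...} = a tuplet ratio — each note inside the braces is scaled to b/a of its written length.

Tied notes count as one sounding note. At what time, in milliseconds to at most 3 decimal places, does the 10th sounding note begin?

note 10 onset = 10b = 6060.606ms

1. 0.0ms @ 0 + 454.545ms (3/4)
2. 454.545ms @ 3/4 + 454.545ms (3/4)
3. 909.091ms @ 3/2 + 454.545ms (3/4)
4. 1363.636ms @ 9/4 + 909.091ms (3/2)
5. 2272.727ms @ 15/4 + 1363.636ms (9/4)
6. 3636.364ms @ 6 + 909.091ms (3/2)
7. 4545.455ms @ 15/2 + 909.091ms (3/2)
8. 5454.545ms @ 9 + 303.03ms (1/2)
9. 5757.576ms @ 19/2 + 303.03ms (1/2)
10. 6060.606ms @ 10 + 303.03ms (1/2)
11. 6363.636ms @ 21/2 + 454.545ms (3/4)
12. 6818.182ms @ 45/4 + 454.545ms (3/4)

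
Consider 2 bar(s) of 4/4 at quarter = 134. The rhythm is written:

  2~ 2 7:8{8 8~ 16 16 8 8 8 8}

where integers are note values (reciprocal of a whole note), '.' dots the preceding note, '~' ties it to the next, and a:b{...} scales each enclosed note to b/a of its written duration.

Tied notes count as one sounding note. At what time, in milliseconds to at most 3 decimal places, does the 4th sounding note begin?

note 4 onset = 38/7b = 2430.704ms

1. 0.0ms @ 0 + 1791.045ms (4)
2. 1791.045ms @ 4 + 255.864ms (4/7)
3. 2046.908ms @ 32/7 + 383.795ms (6/7)
4. 2430.704ms @ 38/7 + 127.932ms (2/7)
5. 2558.635ms @ 40/7 + 255.864ms (4/7)
6. 2814.499ms @ 44/7 + 255.864ms (4/7)
7. 3070.362ms @ 48/7 + 255.864ms (4/7)
8. 3326.226ms @ 52/7 + 255.864ms (4/7)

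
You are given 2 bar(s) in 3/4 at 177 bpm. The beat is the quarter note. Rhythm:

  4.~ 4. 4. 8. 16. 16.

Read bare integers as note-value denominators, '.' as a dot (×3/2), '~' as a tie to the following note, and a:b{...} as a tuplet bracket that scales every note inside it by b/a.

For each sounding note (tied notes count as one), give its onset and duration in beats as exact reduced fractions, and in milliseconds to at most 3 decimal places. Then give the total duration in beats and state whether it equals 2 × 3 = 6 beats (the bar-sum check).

1) 0.0ms=0b +1016.949ms=3b
2) 1016.949ms=3b +508.475ms=3/2b
3) 1525.424ms=9/2b +254.237ms=3/4b
4) 1779.661ms=21/4b +127.119ms=3/8b
5) 1906.78ms=45/8b +127.119ms=3/8b
Σ=6b of 6 (177bpm 3/4) — PASS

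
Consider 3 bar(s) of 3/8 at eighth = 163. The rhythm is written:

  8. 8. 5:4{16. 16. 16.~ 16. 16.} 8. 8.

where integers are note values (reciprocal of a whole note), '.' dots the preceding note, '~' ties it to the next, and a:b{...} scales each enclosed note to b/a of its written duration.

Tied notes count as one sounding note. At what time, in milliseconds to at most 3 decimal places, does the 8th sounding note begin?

note 8 onset = 15/2b = 2760.736ms

1. 0.0ms @ 0 + 552.147ms (3/2)
2. 552.147ms @ 3/2 + 552.147ms (3/2)
3. 1104.294ms @ 3 + 220.859ms (3/5)
4. 1325.153ms @ 18/5 + 220.859ms (3/5)
5. 1546.012ms @ 21/5 + 441.718ms (6/5)
6. 1987.73ms @ 27/5 + 220.859ms (3/5)
7. 2208.589ms @ 6 + 552.147ms (3/2)
8. 2760.736ms @ 15/2 + 552.147ms (3/2)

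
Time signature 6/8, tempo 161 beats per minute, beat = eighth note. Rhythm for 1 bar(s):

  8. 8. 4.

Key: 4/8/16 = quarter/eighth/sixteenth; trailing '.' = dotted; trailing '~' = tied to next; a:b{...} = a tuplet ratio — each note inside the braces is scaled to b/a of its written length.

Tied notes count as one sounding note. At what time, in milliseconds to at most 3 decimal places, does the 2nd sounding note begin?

note 2 onset = 3/2b = 559.006ms

1. 0.0ms @ 0 + 559.006ms (3/2)
2. 559.006ms @ 3/2 + 559.006ms (3/2)
3. 1118.012ms @ 3 + 1118.012ms (3)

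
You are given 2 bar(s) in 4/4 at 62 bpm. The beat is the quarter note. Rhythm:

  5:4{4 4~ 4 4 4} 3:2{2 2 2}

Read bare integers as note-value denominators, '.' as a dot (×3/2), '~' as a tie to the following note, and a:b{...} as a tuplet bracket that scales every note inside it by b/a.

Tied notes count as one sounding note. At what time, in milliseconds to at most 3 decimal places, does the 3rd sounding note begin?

1. 0.0ms @ 0 + 774.194ms (4/5)
2. 774.194ms @ 4/5 + 1548.387ms (8/5)
3. 2322.581ms @ 12/5 + 774.194ms (4/5)
4. 3096.774ms @ 16/5 + 774.194ms (4/5)
5. 3870.968ms @ 4 + 1290.323ms (4/3)
6. 5161.29ms @ 16/3 + 1290.323ms (4/3)
7. 6451.613ms @ 20/3 + 1290.323ms (4/3)

note 3 onset = 12/5b = 2322.581ms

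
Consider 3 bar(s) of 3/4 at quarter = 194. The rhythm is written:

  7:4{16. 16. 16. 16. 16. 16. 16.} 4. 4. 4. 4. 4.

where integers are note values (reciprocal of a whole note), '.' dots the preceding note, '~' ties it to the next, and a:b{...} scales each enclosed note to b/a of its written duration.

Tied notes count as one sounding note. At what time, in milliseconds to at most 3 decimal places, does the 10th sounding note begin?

1. 0.0ms @ 0 + 66.274ms (3/14)
2. 66.274ms @ 3/14 + 66.274ms (3/14)
3. 132.548ms @ 3/7 + 66.274ms (3/14)
4. 198.822ms @ 9/14 + 66.274ms (3/14)
5. 265.096ms @ 6/7 + 66.274ms (3/14)
6. 331.37ms @ 15/14 + 66.274ms (3/14)
7. 397.644ms @ 9/7 + 66.274ms (3/14)
8. 463.918ms @ 3/2 + 463.918ms (3/2)
9. 927.835ms @ 3 + 463.918ms (3/2)
10. 1391.753ms @ 9/2 + 463.918ms (3/2)
11. 1855.67ms @ 6 + 463.918ms (3/2)
12. 2319.588ms @ 15/2 + 463.918ms (3/2)

note 10 onset = 9/2b = 1391.753ms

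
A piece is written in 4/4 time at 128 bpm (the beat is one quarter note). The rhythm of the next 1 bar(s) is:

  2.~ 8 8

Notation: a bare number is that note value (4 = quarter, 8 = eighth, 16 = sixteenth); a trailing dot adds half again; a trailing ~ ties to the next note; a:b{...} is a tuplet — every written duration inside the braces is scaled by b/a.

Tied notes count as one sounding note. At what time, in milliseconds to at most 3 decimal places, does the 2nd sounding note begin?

1. 0.0ms @ 0 + 1640.625ms (7/2)
2. 1640.625ms @ 7/2 + 234.375ms (1/2)

note 2 onset = 7/2b = 1640.625ms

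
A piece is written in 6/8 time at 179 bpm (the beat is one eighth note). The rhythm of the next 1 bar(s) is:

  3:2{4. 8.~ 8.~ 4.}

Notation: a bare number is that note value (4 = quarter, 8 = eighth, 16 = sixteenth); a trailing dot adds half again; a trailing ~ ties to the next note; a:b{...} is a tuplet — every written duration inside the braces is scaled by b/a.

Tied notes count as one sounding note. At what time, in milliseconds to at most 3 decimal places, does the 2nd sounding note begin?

note 2 onset = 2b = 670.391ms

1. 0.0ms @ 0 + 670.391ms (2)
2. 670.391ms @ 2 + 1340.782ms (4)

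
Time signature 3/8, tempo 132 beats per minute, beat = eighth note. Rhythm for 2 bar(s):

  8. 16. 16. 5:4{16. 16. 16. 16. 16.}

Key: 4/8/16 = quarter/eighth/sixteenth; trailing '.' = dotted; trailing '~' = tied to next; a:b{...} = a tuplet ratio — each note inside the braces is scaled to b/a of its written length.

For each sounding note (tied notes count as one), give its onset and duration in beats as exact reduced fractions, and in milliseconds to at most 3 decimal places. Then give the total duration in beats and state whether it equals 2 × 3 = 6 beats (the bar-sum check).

1) 0.0ms=0b +681.818ms=3/2b
2) 681.818ms=3/2b +340.909ms=3/4b
3) 1022.727ms=9/4b +340.909ms=3/4b
4) 1363.636ms=3b +272.727ms=3/5b
5) 1636.364ms=18/5b +272.727ms=3/5b
6) 1909.091ms=21/5b +272.727ms=3/5b
7) 2181.818ms=24/5b +272.727ms=3/5b
8) 2454.545ms=27/5b +272.727ms=3/5b
Σ=6b of 6 (132bpm 3/8) — PASS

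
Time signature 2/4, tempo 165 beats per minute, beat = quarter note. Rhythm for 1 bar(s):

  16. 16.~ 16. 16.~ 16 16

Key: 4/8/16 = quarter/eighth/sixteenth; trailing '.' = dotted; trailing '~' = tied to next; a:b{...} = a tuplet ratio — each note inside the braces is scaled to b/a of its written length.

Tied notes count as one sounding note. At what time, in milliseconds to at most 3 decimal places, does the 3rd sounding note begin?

1. 0.0ms @ 0 + 136.364ms (3/8)
2. 136.364ms @ 3/8 + 272.727ms (3/4)
3. 409.091ms @ 9/8 + 227.273ms (5/8)
4. 636.364ms @ 7/4 + 90.909ms (1/4)

note 3 onset = 9/8b = 409.091ms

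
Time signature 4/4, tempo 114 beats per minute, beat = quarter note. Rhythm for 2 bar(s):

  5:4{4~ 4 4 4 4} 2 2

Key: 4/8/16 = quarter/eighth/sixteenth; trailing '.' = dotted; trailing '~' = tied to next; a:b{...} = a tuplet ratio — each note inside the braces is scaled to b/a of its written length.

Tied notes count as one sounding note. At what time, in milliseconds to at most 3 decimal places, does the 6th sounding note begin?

1. 0.0ms @ 0 + 842.105ms (8/5)
2. 842.105ms @ 8/5 + 421.053ms (4/5)
3. 1263.158ms @ 12/5 + 421.053ms (4/5)
4. 1684.211ms @ 16/5 + 421.053ms (4/5)
5. 2105.263ms @ 4 + 1052.632ms (2)
6. 3157.895ms @ 6 + 1052.632ms (2)

note 6 onset = 6b = 3157.895ms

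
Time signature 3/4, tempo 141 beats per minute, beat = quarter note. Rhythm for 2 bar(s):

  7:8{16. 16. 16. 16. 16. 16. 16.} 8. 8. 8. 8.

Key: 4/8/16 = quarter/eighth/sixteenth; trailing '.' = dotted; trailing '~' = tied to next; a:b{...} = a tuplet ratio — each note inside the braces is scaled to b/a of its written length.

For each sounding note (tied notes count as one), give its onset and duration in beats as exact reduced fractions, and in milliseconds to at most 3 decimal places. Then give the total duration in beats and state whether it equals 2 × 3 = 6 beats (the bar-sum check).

1) 0.0ms=0b +182.371ms=3/7b
2) 182.371ms=3/7b +182.371ms=3/7b
3) 364.742ms=6/7b +182.371ms=3/7b
4) 547.112ms=9/7b +182.371ms=3/7b
5) 729.483ms=12/7b +182.371ms=3/7b
6) 911.854ms=15/7b +182.371ms=3/7b
7) 1094.225ms=18/7b +182.371ms=3/7b
8) 1276.596ms=3b +319.149ms=3/4b
9) 1595.745ms=15/4b +319.149ms=3/4b
10) 1914.894ms=9/2b +319.149ms=3/4b
11) 2234.043ms=21/4b +319.149ms=3/4b
Σ=6b of 6 (141bpm 3/4) — PASS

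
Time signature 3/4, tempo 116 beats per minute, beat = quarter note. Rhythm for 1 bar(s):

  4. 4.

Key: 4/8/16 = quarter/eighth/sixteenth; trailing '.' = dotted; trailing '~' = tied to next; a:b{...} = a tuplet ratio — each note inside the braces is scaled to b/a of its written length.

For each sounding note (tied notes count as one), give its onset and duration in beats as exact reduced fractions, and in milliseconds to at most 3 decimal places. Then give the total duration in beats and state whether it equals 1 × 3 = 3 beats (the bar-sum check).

1) 0.0ms=0b +775.862ms=3/2b
2) 775.862ms=3/2b +775.862ms=3/2b
Σ=3b of 3 (116bpm 3/4) — PASS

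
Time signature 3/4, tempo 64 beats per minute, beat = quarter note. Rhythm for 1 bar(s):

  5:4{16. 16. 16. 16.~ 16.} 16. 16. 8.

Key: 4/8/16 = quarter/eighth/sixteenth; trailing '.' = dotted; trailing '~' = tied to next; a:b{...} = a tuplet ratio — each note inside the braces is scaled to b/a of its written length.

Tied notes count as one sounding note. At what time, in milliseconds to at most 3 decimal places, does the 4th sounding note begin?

1. 0.0ms @ 0 + 281.25ms (3/10)
2. 281.25ms @ 3/10 + 281.25ms (3/10)
3. 562.5ms @ 3/5 + 281.25ms (3/10)
4. 843.75ms @ 9/10 + 562.5ms (3/5)
5. 1406.25ms @ 3/2 + 351.562ms (3/8)
6. 1757.812ms @ 15/8 + 351.562ms (3/8)
7. 2109.375ms @ 9/4 + 703.125ms (3/4)

note 4 onset = 9/10b = 843.75ms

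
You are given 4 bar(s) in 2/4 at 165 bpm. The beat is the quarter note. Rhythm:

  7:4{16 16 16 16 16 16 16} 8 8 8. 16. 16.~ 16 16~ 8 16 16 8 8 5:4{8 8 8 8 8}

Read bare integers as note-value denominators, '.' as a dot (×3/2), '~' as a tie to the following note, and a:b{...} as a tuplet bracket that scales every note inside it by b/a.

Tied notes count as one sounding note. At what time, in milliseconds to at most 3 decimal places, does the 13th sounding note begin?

1. 0.0ms @ 0 + 51.948ms (1/7)
2. 51.948ms @ 1/7 + 51.948ms (1/7)
3. 103.896ms @ 2/7 + 51.948ms (1/7)
4. 155.844ms @ 3/7 + 51.948ms (1/7)
5. 207.792ms @ 4/7 + 51.948ms (1/7)
6. 259.74ms @ 5/7 + 51.948ms (1/7)
7. 311.688ms @ 6/7 + 51.948ms (1/7)
8. 363.636ms @ 1 + 181.818ms (1/2)
9. 545.455ms @ 3/2 + 181.818ms (1/2)
10. 727.273ms @ 2 + 272.727ms (3/4)
11. 1000.0ms @ 11/4 + 136.364ms (3/8)
12. 1136.364ms @ 25/8 + 227.273ms (5/8)
13. 1363.636ms @ 15/4 + 272.727ms (3/4)
14. 1636.364ms @ 9/2 + 90.909ms (1/4)
15. 1727.273ms @ 19/4 + 90.909ms (1/4)
16. 1818.182ms @ 5 + 181.818ms (1/2)
17. 2000.0ms @ 11/2 + 181.818ms (1/2)
18. 2181.818ms @ 6 + 145.455ms (2/5)
19. 2327.273ms @ 32/5 + 145.455ms (2/5)
20. 2472.727ms @ 34/5 + 145.455ms (2/5)
21. 2618.182ms @ 36/5 + 145.455ms (2/5)
22. 2763.636ms @ 38/5 + 145.455ms (2/5)

note 13 onset = 15/4b = 1363.636ms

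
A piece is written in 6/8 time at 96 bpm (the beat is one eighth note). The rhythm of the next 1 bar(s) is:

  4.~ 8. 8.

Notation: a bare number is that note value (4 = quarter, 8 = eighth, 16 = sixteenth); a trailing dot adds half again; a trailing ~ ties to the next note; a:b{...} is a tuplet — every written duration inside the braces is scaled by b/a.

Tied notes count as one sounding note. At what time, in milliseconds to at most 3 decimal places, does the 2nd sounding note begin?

1. 0.0ms @ 0 + 2812.5ms (9/2)
2. 2812.5ms @ 9/2 + 937.5ms (3/2)

note 2 onset = 9/2b = 2812.5ms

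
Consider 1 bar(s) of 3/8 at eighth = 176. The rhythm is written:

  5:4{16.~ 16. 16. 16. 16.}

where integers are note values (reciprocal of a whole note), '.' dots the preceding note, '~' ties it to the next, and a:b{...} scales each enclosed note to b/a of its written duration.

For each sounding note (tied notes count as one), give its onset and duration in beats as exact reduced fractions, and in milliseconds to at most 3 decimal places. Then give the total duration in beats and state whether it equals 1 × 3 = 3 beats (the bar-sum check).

1) 0.0ms=0b +409.091ms=6/5b
2) 409.091ms=6/5b +204.545ms=3/5b
3) 613.636ms=9/5b +204.545ms=3/5b
4) 818.182ms=12/5b +204.545ms=3/5b
Σ=3b of 3 (176bpm 3/8) — PASS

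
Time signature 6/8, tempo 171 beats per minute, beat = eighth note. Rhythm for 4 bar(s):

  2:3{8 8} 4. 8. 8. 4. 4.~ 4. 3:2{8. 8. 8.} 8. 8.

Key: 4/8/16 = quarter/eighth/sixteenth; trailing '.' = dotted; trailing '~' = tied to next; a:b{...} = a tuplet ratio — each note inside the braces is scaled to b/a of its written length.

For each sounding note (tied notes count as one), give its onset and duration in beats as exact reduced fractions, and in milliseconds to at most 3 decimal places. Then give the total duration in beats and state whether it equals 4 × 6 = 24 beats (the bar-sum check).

1) 0.0ms=0b +526.316ms=3/2b
2) 526.316ms=3/2b +526.316ms=3/2b
3) 1052.632ms=3b +1052.632ms=3b
4) 2105.263ms=6b +526.316ms=3/2b
5) 2631.579ms=15/2b +526.316ms=3/2b
6) 3157.895ms=9b +1052.632ms=3b
7) 4210.526ms=12b +2105.263ms=6b
8) 6315.789ms=18b +350.877ms=1b
9) 6666.667ms=19b +350.877ms=1b
10) 7017.544ms=20b +350.877ms=1b
11) 7368.421ms=21b +526.316ms=3/2b
12) 7894.737ms=45/2b +526.316ms=3/2b
Σ=24b of 24 (171bpm 6/8) — PASS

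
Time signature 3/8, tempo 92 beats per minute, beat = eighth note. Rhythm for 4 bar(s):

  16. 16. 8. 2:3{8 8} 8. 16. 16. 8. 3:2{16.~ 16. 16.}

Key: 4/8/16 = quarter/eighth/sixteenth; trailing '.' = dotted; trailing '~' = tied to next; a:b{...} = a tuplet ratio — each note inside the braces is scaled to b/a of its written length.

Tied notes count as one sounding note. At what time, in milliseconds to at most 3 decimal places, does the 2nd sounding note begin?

note 2 onset = 3/4b = 489.13ms

1. 0.0ms @ 0 + 489.13ms (3/4)
2. 489.13ms @ 3/4 + 489.13ms (3/4)
3. 978.261ms @ 3/2 + 978.261ms (3/2)
4. 1956.522ms @ 3 + 978.261ms (3/2)
5. 2934.783ms @ 9/2 + 978.261ms (3/2)
6. 3913.043ms @ 6 + 978.261ms (3/2)
7. 4891.304ms @ 15/2 + 489.13ms (3/4)
8. 5380.435ms @ 33/4 + 489.13ms (3/4)
9. 5869.565ms @ 9 + 978.261ms (3/2)
10. 6847.826ms @ 21/2 + 652.174ms (1)
11. 7500.0ms @ 23/2 + 326.087ms (1/2)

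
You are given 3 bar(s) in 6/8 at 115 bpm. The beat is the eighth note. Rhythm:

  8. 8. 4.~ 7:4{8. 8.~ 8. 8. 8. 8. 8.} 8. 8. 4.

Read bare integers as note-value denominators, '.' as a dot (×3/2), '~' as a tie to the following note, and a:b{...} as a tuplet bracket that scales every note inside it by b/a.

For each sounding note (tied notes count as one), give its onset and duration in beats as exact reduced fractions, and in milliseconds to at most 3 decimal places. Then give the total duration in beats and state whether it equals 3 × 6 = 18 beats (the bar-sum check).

1) 0.0ms=0b +782.609ms=3/2b
2) 782.609ms=3/2b +782.609ms=3/2b
3) 1565.217ms=3b +2012.422ms=27/7b
4) 3577.64ms=48/7b +894.41ms=12/7b
5) 4472.05ms=60/7b +447.205ms=6/7b
6) 4919.255ms=66/7b +447.205ms=6/7b
7) 5366.46ms=72/7b +447.205ms=6/7b
8) 5813.665ms=78/7b +447.205ms=6/7b
9) 6260.87ms=12b +782.609ms=3/2b
10) 7043.478ms=27/2b +782.609ms=3/2b
11) 7826.087ms=15b +1565.217ms=3b
Σ=18b of 18 (115bpm 6/8) — PASS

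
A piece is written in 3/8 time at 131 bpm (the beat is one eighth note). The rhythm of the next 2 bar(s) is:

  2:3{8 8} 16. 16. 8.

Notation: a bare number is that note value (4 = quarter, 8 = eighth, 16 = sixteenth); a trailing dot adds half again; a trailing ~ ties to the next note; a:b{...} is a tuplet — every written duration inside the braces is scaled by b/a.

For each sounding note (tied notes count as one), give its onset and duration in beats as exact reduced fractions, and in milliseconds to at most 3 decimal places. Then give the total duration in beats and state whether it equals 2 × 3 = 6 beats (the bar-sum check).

1) 0.0ms=0b +687.023ms=3/2b
2) 687.023ms=3/2b +687.023ms=3/2b
3) 1374.046ms=3b +343.511ms=3/4b
4) 1717.557ms=15/4b +343.511ms=3/4b
5) 2061.069ms=9/2b +687.023ms=3/2b
Σ=6b of 6 (131bpm 3/8) — PASS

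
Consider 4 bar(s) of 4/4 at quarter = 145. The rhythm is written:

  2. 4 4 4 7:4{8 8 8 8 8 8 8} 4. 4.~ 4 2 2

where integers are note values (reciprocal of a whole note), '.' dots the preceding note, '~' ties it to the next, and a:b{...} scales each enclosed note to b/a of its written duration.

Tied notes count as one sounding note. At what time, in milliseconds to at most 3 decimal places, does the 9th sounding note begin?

note 9 onset = 50/7b = 2955.665ms

1. 0.0ms @ 0 + 1241.379ms (3)
2. 1241.379ms @ 3 + 413.793ms (1)
3. 1655.172ms @ 4 + 413.793ms (1)
4. 2068.966ms @ 5 + 413.793ms (1)
5. 2482.759ms @ 6 + 118.227ms (2/7)
6. 2600.985ms @ 44/7 + 118.227ms (2/7)
7. 2719.212ms @ 46/7 + 118.227ms (2/7)
8. 2837.438ms @ 48/7 + 118.227ms (2/7)
9. 2955.665ms @ 50/7 + 118.227ms (2/7)
10. 3073.892ms @ 52/7 + 118.227ms (2/7)
11. 3192.118ms @ 54/7 + 118.227ms (2/7)
12. 3310.345ms @ 8 + 620.69ms (3/2)
13. 3931.034ms @ 19/2 + 1034.483ms (5/2)
14. 4965.517ms @ 12 + 827.586ms (2)
15. 5793.103ms @ 14 + 827.586ms (2)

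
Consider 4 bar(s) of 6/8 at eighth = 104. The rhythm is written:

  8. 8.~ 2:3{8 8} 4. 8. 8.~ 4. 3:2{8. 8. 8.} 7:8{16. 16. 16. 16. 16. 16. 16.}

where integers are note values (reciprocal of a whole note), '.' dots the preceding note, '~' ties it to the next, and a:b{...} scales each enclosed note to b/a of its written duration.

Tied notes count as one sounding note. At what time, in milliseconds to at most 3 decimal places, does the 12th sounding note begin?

1. 0.0ms @ 0 + 865.385ms (3/2)
2. 865.385ms @ 3/2 + 1730.769ms (3)
3. 2596.154ms @ 9/2 + 865.385ms (3/2)
4. 3461.538ms @ 6 + 1730.769ms (3)
5. 5192.308ms @ 9 + 865.385ms (3/2)
6. 6057.692ms @ 21/2 + 2596.154ms (9/2)
7. 8653.846ms @ 15 + 576.923ms (1)
8. 9230.769ms @ 16 + 576.923ms (1)
9. 9807.692ms @ 17 + 576.923ms (1)
10. 10384.615ms @ 18 + 494.505ms (6/7)
11. 10879.121ms @ 132/7 + 494.505ms (6/7)
12. 11373.626ms @ 138/7 + 494.505ms (6/7)
13. 11868.132ms @ 144/7 + 494.505ms (6/7)
14. 12362.637ms @ 150/7 + 494.505ms (6/7)
15. 12857.143ms @ 156/7 + 494.505ms (6/7)
16. 13351.648ms @ 162/7 + 494.505ms (6/7)

note 12 onset = 138/7b = 11373.626ms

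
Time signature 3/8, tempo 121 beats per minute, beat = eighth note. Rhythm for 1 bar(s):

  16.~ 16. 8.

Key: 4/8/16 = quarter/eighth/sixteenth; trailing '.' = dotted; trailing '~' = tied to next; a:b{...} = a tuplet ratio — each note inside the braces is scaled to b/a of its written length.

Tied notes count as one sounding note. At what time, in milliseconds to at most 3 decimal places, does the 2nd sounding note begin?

1. 0.0ms @ 0 + 743.802ms (3/2)
2. 743.802ms @ 3/2 + 743.802ms (3/2)

note 2 onset = 3/2b = 743.802ms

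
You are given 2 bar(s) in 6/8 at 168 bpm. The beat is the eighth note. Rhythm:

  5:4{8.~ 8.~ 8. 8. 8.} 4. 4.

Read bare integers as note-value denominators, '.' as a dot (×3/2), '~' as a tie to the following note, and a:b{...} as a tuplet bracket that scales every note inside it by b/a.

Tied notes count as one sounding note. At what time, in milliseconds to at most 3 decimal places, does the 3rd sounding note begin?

1. 0.0ms @ 0 + 1285.714ms (18/5)
2. 1285.714ms @ 18/5 + 428.571ms (6/5)
3. 1714.286ms @ 24/5 + 428.571ms (6/5)
4. 2142.857ms @ 6 + 1071.429ms (3)
5. 3214.286ms @ 9 + 1071.429ms (3)

note 3 onset = 24/5b = 1714.286ms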